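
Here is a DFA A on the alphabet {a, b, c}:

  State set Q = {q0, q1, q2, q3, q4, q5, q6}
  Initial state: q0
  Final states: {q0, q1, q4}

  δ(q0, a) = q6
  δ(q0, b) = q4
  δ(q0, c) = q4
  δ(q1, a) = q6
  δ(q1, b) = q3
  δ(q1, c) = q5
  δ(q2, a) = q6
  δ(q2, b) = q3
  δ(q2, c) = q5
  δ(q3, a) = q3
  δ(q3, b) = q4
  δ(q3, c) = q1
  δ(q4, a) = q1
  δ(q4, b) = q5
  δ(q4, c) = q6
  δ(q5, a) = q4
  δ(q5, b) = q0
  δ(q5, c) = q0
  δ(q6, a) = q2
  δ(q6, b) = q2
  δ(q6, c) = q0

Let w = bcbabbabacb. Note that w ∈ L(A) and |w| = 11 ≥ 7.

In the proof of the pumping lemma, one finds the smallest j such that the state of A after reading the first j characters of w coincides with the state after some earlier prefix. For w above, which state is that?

q6

State sequence: q0 -b-> q4 -c-> q6 -b-> q2 -a-> q6 -b-> q2 -b-> q3 -a-> q3 -b-> q4 -a-> q1 -c-> q5 -b-> q0
First repeat at step 4: q6 was already visited.

The earliest repeat is at step j = 4: A is in q6, which it already visited at step i = 2.
With |Q| = 7, pigeonhole forces a state repeat no later than step 7; the substring read between the first and second visits to that state can be pumped.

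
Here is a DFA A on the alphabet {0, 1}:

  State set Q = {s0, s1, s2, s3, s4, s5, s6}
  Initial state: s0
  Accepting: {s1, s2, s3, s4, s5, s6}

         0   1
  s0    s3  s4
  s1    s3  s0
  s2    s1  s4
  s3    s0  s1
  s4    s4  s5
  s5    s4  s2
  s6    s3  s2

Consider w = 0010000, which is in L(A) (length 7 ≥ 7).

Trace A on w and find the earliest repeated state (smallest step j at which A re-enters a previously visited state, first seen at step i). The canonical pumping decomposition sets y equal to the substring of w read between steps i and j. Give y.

State sequence: s0 -0-> s3 -0-> s0 -1-> s4 -0-> s4 -0-> s4 -0-> s4 -0-> s4
First repeat at step 2: s0 was already visited.

So i = 0, j = 2, giving x = w[0:0] = ε, y = w[0:2] = 00, z = w[2:7] = 10000.
Check: |xy| = 2 ≤ 7 and |y| = 2 ≥ 1. Reading y takes A from s0 back to s0, so every xyⁱz is accepted.

00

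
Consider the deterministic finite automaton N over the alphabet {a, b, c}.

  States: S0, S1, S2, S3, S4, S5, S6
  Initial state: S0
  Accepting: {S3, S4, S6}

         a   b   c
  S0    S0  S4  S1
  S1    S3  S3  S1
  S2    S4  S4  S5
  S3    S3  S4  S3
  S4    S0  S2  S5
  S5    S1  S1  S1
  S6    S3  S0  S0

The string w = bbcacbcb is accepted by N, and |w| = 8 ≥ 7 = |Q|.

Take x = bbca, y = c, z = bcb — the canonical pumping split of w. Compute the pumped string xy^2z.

xy^2z = bbca·c·c·bcb = bbcaccbcb.
Reading y = c takes N from S1 back to S1, so after x·y·y the machine is still in S1, and z then leads to the accepting state S4. Hence bbcaccbcb ∈ L(N).

bbcaccbcb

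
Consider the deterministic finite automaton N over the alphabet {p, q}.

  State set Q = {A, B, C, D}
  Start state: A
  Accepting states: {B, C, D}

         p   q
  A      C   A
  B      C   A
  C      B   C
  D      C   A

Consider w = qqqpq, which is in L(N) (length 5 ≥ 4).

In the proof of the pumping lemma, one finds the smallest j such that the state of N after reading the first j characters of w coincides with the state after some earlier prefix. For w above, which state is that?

A

State sequence: A -q-> A -q-> A -q-> A -p-> C -q-> C
First repeat at step 1: A was already visited.

The earliest repeat is at step j = 1: N is in A, which it already visited at step i = 0.
With |Q| = 4, pigeonhole forces a state repeat no later than step 4; the substring read between the first and second visits to that state can be pumped.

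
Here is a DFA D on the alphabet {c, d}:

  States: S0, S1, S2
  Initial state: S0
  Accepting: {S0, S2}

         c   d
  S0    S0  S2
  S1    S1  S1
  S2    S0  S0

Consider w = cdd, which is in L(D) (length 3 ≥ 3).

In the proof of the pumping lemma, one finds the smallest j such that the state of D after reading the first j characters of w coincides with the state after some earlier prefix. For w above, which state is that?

S0

Run of D on w = c d d:
  step 0: S0  (start)
  step 1: S0  (read c: S0→S0)   ← first repeat (S0 seen earlier)
  step 2: S2  (read d: S0→S2)
  step 3: S0  (read d: S2→S0)

The earliest repeat is at step j = 1: D is in S0, which it already visited at step i = 0.
With |Q| = 3, pigeonhole forces a state repeat no later than step 3; the substring read between the first and second visits to that state can be pumped.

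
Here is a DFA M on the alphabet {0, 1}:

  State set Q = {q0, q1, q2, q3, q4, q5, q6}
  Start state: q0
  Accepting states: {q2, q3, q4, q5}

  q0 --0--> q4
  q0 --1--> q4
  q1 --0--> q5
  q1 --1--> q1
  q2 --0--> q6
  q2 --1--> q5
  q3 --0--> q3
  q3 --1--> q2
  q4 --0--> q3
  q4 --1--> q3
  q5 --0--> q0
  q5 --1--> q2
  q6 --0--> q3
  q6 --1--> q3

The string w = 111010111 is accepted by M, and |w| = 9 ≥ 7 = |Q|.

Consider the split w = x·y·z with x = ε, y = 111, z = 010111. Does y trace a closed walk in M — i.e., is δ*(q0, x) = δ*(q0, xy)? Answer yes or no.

no

Run of M on the first 3 characters of w = 1 1 1:
  step 0: q0  (start)
  step 1: q4  (read 1: q0→q4)
  step 2: q3  (read 1: q4→q3)
  step 3: q2  (read 1: q3→q2)

After x (step 0): q0. After xy (step 3): q2.
They differ (q0 ≠ q2), so y is not a cycle from the state after x; this split is not the one the pumping-lemma construction produces, and pumping y need not keep the string in L(M).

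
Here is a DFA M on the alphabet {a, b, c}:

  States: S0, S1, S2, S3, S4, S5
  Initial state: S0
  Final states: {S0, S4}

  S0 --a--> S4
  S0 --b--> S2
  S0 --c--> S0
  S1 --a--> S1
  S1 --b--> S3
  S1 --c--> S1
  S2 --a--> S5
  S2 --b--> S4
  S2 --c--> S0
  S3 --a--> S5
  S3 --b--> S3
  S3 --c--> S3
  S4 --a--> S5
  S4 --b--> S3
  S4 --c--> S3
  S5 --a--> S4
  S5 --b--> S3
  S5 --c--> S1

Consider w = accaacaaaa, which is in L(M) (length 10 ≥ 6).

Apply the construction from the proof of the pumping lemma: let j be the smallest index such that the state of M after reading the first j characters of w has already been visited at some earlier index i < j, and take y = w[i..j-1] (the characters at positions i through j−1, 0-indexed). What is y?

c

Run of M on w = a c c a a c a a a a:
  step 0: S0  (start)
  step 1: S4  (read a: S0→S4)
  step 2: S3  (read c: S4→S3)
  step 3: S3  (read c: S3→S3)   ← first repeat (S3 seen earlier)
  step 4: S5  (read a: S3→S5)
  step 5: S4  (read a: S5→S4)
  step 6: S3  (read c: S4→S3)
  step 7: S5  (read a: S3→S5)
  step 8: S4  (read a: S5→S4)
  step 9: S5  (read a: S4→S5)
  step 10: S4  (read a: S5→S4)

So i = 2, j = 3, giving x = w[0:2] = ac, y = w[2:3] = c, z = w[3:10] = aacaaaa.
Check: |xy| = 3 ≤ 6 and |y| = 1 ≥ 1. Reading y takes M from S3 back to S3, so every xyⁱz is accepted.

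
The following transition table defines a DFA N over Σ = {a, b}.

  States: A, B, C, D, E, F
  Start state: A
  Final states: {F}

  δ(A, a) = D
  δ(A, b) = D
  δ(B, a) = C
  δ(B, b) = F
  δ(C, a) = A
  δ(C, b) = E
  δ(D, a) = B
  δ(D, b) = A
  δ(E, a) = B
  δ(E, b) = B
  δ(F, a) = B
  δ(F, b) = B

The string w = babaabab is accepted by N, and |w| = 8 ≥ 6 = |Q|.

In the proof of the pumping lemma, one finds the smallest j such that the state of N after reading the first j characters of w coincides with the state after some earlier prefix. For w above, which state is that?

State sequence: A -b-> D -a-> B -b-> F -a-> B -a-> C -b-> E -a-> B -b-> F
First repeat at step 4: B was already visited.

The earliest repeat is at step j = 4: N is in B, which it already visited at step i = 2.
The DFA has 6 states, so the proof of the pumping lemma guarantees a repeated state among the first 6+1 visited; the segment between the two visits is the pumpable y.

B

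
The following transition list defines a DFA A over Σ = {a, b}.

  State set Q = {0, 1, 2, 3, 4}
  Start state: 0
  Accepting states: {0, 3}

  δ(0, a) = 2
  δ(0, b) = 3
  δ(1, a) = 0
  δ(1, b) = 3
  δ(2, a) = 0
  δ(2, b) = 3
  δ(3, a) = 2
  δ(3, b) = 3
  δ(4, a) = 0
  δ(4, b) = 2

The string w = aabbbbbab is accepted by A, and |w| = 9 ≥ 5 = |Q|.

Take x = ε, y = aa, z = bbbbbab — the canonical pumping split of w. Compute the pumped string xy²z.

xy^2z = ε·aa·aa·bbbbbab = aaaabbbbbab.
Reading y = aa takes A from 0 back to 0, so after x·y·y the machine is still in 0, and z then leads to the accepting state 3. Hence aaaabbbbbab ∈ L(A).

aaaabbbbbab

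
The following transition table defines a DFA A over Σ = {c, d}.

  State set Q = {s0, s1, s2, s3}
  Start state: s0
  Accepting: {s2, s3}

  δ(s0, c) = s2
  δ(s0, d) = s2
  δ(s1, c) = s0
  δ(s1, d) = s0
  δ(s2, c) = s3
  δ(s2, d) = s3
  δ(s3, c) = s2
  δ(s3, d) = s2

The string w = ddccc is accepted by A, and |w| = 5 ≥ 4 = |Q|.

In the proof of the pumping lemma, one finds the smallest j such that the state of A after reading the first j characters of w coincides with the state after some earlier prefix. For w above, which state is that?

State sequence: s0 -d-> s2 -d-> s3 -c-> s2 -c-> s3 -c-> s2
First repeat at step 3: s2 was already visited.

The earliest repeat is at step j = 3: A is in s2, which it already visited at step i = 1.

s2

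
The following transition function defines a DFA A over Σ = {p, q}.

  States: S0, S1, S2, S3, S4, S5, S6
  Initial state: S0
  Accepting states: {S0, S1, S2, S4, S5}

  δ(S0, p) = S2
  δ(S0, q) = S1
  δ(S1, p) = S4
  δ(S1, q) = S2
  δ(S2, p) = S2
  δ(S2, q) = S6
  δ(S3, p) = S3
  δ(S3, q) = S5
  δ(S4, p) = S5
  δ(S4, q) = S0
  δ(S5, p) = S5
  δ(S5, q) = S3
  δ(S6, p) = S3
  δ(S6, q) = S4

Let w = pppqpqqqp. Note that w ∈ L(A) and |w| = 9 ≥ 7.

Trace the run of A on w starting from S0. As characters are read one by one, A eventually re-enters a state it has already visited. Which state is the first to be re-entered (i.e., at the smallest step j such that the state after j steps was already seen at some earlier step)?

State sequence: S0 -p-> S2 -p-> S2 -p-> S2 -q-> S6 -p-> S3 -q-> S5 -q-> S3 -q-> S5 -p-> S5
First repeat at step 2: S2 was already visited.

The earliest repeat is at step j = 2: A is in S2, which it already visited at step i = 1.

S2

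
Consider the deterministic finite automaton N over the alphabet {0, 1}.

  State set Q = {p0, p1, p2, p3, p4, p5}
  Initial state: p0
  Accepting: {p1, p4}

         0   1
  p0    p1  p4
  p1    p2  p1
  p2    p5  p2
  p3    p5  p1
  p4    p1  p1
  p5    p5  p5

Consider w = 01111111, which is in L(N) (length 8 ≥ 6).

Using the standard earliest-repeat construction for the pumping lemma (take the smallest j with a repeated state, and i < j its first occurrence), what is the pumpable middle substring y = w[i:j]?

State sequence: p0 -0-> p1 -1-> p1 -1-> p1 -1-> p1 -1-> p1 -1-> p1 -1-> p1 -1-> p1
First repeat at step 2: p1 was already visited.

So i = 1, j = 2, giving x = w[0:1] = 0, y = w[1:2] = 1, z = w[2:8] = 111111.
Check: |xy| = 2 ≤ 6 and |y| = 1 ≥ 1. Reading y takes N from p1 back to p1, so every xyⁱz is accepted.
With |Q| = 6, pigeonhole forces a state repeat no later than step 6; the substring read between the first and second visits to that state can be pumped.

1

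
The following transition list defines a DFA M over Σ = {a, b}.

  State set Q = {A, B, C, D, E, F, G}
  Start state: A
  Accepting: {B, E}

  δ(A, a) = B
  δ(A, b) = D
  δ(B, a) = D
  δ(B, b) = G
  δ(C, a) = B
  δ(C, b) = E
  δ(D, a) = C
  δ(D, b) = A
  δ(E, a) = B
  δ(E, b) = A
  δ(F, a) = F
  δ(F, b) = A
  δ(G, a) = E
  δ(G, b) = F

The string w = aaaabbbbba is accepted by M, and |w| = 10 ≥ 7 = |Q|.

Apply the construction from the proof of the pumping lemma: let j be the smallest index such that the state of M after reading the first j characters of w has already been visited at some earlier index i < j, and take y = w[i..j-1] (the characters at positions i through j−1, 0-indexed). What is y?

State sequence: A -a-> B -a-> D -a-> C -a-> B -b-> G -b-> F -b-> A -b-> D -b-> A -a-> B
First repeat at step 4: B was already visited.

So i = 1, j = 4, giving x = w[0:1] = a, y = w[1:4] = aaa, z = w[4:10] = bbbbba.
Check: |xy| = 4 ≤ 7 and |y| = 3 ≥ 1. Reading y takes M from B back to B, so every xyⁱz is accepted.
The DFA has 7 states, so the proof of the pumping lemma guarantees a repeated state among the first 7+1 visited; the segment between the two visits is the pumpable y.

aaa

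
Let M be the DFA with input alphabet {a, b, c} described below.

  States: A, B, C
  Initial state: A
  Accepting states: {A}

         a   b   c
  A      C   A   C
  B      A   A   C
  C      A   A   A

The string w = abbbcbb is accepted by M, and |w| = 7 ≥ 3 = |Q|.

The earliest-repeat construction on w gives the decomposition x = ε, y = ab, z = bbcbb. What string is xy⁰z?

bbcbb

xy⁰z = xz = ε·bbcbb = bbcbb.
Reading y = ab takes M from A back to A, so after x the machine is still in A, and z then leads to the accepting state A. Hence bbcbb ∈ L(M).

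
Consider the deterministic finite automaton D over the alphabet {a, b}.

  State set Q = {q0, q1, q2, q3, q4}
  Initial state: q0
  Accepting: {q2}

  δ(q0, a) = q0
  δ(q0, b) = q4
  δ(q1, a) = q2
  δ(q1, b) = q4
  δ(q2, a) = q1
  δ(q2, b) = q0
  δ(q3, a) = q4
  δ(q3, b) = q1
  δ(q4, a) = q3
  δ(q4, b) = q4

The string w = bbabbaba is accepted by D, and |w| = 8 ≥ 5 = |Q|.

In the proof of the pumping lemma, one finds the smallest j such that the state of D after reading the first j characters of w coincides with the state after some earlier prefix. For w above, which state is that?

State sequence: q0 -b-> q4 -b-> q4 -a-> q3 -b-> q1 -b-> q4 -a-> q3 -b-> q1 -a-> q2
First repeat at step 2: q4 was already visited.

The earliest repeat is at step j = 2: D is in q4, which it already visited at step i = 1.
Pumping length from the standard proof: p = 5 (the number of states). The repeated state found above gives |xy| = j ≤ 5 and |y| = j − i ≥ 1.

q4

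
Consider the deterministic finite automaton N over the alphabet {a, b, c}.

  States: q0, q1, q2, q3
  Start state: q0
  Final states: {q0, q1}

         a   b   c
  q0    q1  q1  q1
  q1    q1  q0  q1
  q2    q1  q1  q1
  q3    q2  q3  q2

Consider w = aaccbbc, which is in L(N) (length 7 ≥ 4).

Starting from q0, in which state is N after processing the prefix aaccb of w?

Run of N on the first 5 characters of w = a a c c b:
  step 0: q0  (start)
  step 1: q1  (read a: q0→q1)
  step 2: q1  (read a: q1→q1)
  step 3: q1  (read c: q1→q1)
  step 4: q1  (read c: q1→q1)
  step 5: q0  (read b: q1→q0)

After reading 5 characters, N is in state q0.

q0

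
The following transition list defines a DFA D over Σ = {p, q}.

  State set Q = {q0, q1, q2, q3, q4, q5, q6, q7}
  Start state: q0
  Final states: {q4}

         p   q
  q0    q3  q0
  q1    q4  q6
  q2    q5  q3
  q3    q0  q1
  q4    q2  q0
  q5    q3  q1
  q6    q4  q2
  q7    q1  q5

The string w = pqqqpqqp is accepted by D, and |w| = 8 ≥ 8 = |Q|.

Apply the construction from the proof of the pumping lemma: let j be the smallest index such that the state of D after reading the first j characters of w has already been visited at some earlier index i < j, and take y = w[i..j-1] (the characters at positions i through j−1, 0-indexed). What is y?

State sequence: q0 -p-> q3 -q-> q1 -q-> q6 -q-> q2 -p-> q5 -q-> q1 -q-> q6 -p-> q4
First repeat at step 6: q1 was already visited.

So i = 2, j = 6, giving x = w[0:2] = pq, y = w[2:6] = qqpq, z = w[6:8] = qp.
Check: |xy| = 6 ≤ 8 and |y| = 4 ≥ 1. Reading y takes D from q1 back to q1, so every xyⁱz is accepted.
With |Q| = 8, pigeonhole forces a state repeat no later than step 8; the substring read between the first and second visits to that state can be pumped.

qqpq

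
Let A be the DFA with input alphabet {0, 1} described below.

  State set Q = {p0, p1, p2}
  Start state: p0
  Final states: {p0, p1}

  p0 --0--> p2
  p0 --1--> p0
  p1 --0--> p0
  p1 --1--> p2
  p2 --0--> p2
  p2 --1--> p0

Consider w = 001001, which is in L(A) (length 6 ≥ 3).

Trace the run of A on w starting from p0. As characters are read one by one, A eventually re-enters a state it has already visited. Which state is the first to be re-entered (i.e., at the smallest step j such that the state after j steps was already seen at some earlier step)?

Run of A on w = 0 0 1 0 0 1:
  step 0: p0  (start)
  step 1: p2  (read 0: p0→p2)
  step 2: p2  (read 0: p2→p2)   ← first repeat (p2 seen earlier)
  step 3: p0  (read 1: p2→p0)
  step 4: p2  (read 0: p0→p2)
  step 5: p2  (read 0: p2→p2)
  step 6: p0  (read 1: p2→p0)

The earliest repeat is at step j = 2: A is in p2, which it already visited at step i = 1.
Pumping length from the standard proof: p = 3 (the number of states). The repeated state found above gives |xy| = j ≤ 3 and |y| = j − i ≥ 1.

p2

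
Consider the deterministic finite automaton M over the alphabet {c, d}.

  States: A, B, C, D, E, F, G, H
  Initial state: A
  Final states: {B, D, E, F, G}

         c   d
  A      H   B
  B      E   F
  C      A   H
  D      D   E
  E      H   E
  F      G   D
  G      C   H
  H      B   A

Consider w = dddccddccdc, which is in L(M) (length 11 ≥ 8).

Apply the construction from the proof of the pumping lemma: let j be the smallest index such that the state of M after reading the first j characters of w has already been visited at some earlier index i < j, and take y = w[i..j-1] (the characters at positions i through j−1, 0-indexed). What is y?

c

State sequence: A -d-> B -d-> F -d-> D -c-> D -c-> D -d-> E -d-> E -c-> H -c-> B -d-> F -c-> G
First repeat at step 4: D was already visited.

So i = 3, j = 4, giving x = w[0:3] = ddd, y = w[3:4] = c, z = w[4:11] = cddccdc.
Check: |xy| = 4 ≤ 8 and |y| = 1 ≥ 1. Reading y takes M from D back to D, so every xyⁱz is accepted.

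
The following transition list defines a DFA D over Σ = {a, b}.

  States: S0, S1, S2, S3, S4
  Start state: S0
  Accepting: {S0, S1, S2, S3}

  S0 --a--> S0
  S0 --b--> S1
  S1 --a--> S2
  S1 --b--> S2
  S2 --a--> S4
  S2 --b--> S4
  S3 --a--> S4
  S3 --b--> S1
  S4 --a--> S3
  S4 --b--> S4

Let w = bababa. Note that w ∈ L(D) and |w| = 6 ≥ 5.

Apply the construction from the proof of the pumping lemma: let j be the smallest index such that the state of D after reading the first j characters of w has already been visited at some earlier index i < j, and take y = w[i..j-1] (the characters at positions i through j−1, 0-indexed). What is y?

Run of D on w = b a b a b a:
  step 0: S0  (start)
  step 1: S1  (read b: S0→S1)
  step 2: S2  (read a: S1→S2)
  step 3: S4  (read b: S2→S4)
  step 4: S3  (read a: S4→S3)
  step 5: S1  (read b: S3→S1)   ← first repeat (S1 seen earlier)
  step 6: S2  (read a: S1→S2)

So i = 1, j = 5, giving x = w[0:1] = b, y = w[1:5] = abab, z = w[5:6] = a.
Check: |xy| = 5 ≤ 5 and |y| = 4 ≥ 1. Reading y takes D from S1 back to S1, so every xyⁱz is accepted.

abab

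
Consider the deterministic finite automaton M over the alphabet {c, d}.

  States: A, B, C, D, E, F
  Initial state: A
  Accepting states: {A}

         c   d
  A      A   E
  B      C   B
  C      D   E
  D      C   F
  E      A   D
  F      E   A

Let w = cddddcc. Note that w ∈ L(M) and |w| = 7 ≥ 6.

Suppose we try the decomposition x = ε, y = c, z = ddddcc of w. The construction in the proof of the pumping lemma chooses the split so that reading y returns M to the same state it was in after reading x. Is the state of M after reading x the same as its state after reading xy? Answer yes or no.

State sequence: A -c-> A

After x (step 0): A. After xy (step 1): A.
They match, so y = c drives M around a cycle from A back to itself; pumping y any number of times keeps M in A before reading z, and xyⁱz ∈ L(M) for every i ≥ 0.

yes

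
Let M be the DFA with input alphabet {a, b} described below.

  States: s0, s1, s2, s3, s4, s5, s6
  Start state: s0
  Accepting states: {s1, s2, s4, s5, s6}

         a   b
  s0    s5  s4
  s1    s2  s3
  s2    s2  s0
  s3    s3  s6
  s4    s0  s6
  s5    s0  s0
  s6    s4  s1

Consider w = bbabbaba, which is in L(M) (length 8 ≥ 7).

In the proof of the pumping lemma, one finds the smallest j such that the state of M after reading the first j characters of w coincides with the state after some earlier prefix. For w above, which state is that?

s4

State sequence: s0 -b-> s4 -b-> s6 -a-> s4 -b-> s6 -b-> s1 -a-> s2 -b-> s0 -a-> s5
First repeat at step 3: s4 was already visited.

The earliest repeat is at step j = 3: M is in s4, which it already visited at step i = 1.
The DFA has 7 states, so the proof of the pumping lemma guarantees a repeated state among the first 7+1 visited; the segment between the two visits is the pumpable y.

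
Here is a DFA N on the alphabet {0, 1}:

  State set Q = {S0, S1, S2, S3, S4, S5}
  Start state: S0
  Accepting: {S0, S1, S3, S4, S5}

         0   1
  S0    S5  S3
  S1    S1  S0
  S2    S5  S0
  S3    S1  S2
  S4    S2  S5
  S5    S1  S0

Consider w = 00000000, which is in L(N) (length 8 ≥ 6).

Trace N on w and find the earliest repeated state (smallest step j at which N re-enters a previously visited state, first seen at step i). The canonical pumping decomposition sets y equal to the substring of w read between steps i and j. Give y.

Run of N on w = 0 0 0 0 0 0 0 0:
  step 0: S0  (start)
  step 1: S5  (read 0: S0→S5)
  step 2: S1  (read 0: S5→S1)
  step 3: S1  (read 0: S1→S1)   ← first repeat (S1 seen earlier)
  step 4: S1  (read 0: S1→S1)
  step 5: S1  (read 0: S1→S1)
  step 6: S1  (read 0: S1→S1)
  step 7: S1  (read 0: S1→S1)
  step 8: S1  (read 0: S1→S1)

So i = 2, j = 3, giving x = w[0:2] = 00, y = w[2:3] = 0, z = w[3:8] = 00000.
Check: |xy| = 3 ≤ 6 and |y| = 1 ≥ 1. Reading y takes N from S1 back to S1, so every xyⁱz is accepted.

0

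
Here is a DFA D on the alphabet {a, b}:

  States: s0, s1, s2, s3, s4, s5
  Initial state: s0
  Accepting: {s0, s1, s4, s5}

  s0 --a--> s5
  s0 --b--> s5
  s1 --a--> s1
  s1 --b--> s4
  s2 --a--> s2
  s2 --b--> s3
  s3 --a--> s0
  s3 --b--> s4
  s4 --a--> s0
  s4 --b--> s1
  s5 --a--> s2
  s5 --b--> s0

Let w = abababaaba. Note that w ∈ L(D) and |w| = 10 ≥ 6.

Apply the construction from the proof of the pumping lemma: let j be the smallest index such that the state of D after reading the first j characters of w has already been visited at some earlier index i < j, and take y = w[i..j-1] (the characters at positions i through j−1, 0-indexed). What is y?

Run of D on w = a b a b a b a a b a:
  step 0: s0  (start)
  step 1: s5  (read a: s0→s5)
  step 2: s0  (read b: s5→s0)   ← first repeat (s0 seen earlier)
  step 3: s5  (read a: s0→s5)
  step 4: s0  (read b: s5→s0)
  step 5: s5  (read a: s0→s5)
  step 6: s0  (read b: s5→s0)
  step 7: s5  (read a: s0→s5)
  step 8: s2  (read a: s5→s2)
  step 9: s3  (read b: s2→s3)
  step 10: s0  (read a: s3→s0)

So i = 0, j = 2, giving x = w[0:0] = ε, y = w[0:2] = ab, z = w[2:10] = ababaaba.
Check: |xy| = 2 ≤ 6 and |y| = 2 ≥ 1. Reading y takes D from s0 back to s0, so every xyⁱz is accepted.

ab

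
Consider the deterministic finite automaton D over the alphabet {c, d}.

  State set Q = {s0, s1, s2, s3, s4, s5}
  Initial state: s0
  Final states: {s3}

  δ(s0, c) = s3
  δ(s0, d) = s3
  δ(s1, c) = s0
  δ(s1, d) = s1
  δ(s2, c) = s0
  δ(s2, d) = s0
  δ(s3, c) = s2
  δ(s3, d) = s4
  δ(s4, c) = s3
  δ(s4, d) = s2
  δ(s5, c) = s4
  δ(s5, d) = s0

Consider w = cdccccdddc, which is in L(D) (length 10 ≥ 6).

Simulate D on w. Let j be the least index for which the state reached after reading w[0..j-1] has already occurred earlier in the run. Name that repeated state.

Run of D on w = c d c c c c d d d c:
  step 0: s0  (start)
  step 1: s3  (read c: s0→s3)
  step 2: s4  (read d: s3→s4)
  step 3: s3  (read c: s4→s3)   ← first repeat (s3 seen earlier)
  step 4: s2  (read c: s3→s2)
  step 5: s0  (read c: s2→s0)
  step 6: s3  (read c: s0→s3)
  step 7: s4  (read d: s3→s4)
  step 8: s2  (read d: s4→s2)
  step 9: s0  (read d: s2→s0)
  step 10: s3  (read c: s0→s3)

The earliest repeat is at step j = 3: D is in s3, which it already visited at step i = 1.
Since D has 6 states, any run of length ≥ 6 visits 6+1 states, so by pigeonhole some state repeats within the first 6 steps — that repeat gives the pumpable loop.

s3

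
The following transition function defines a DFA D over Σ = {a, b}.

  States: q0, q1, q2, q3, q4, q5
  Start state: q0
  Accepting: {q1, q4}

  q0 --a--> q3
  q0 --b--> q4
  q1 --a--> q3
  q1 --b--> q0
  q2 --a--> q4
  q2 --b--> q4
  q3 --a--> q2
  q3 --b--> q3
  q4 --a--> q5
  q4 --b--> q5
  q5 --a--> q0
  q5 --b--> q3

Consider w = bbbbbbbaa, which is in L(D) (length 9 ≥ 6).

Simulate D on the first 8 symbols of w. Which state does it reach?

q2

State sequence: q0 -b-> q4 -b-> q5 -b-> q3 -b-> q3 -b-> q3 -b-> q3 -b-> q3 -a-> q2

After reading 8 characters, D is in state q2.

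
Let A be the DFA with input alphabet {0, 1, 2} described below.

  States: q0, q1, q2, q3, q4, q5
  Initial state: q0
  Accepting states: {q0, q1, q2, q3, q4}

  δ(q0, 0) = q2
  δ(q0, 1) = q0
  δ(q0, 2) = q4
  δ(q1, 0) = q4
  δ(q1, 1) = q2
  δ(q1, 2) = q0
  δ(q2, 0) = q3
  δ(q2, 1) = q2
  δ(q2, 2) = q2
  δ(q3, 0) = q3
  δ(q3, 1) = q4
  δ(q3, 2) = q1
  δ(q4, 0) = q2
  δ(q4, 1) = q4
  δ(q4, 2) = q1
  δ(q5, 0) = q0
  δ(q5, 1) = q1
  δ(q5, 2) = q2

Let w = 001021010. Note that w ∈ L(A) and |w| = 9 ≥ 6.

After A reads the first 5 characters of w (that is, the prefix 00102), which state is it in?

State sequence: q0 -0-> q2 -0-> q3 -1-> q4 -0-> q2 -2-> q2

After reading 5 characters, A is in state q2.

q2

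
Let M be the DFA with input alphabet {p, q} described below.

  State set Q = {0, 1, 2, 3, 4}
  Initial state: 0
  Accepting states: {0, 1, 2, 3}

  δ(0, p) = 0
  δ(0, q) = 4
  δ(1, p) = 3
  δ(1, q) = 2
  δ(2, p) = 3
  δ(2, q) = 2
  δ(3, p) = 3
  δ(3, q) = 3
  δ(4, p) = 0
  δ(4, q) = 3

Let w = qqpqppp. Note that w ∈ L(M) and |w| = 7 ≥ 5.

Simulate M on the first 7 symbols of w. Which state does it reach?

3

Run of M on the first 7 characters of w = q q p q p p p:
  step 0: 0  (start)
  step 1: 4  (read q: 0→4)
  step 2: 3  (read q: 4→3)
  step 3: 3  (read p: 3→3)
  step 4: 3  (read q: 3→3)
  step 5: 3  (read p: 3→3)
  step 6: 3  (read p: 3→3)
  step 7: 3  (read p: 3→3)

After reading 7 characters, M is in state 3.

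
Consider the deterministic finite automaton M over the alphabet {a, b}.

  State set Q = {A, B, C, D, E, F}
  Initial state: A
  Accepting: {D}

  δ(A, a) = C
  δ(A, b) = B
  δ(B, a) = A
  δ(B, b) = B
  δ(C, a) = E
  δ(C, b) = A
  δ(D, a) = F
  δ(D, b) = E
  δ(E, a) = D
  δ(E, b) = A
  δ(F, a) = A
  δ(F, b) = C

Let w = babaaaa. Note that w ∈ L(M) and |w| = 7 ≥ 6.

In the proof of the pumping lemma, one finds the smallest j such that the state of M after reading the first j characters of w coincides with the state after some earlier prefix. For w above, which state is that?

Run of M on w = b a b a a a a:
  step 0: A  (start)
  step 1: B  (read b: A→B)
  step 2: A  (read a: B→A)   ← first repeat (A seen earlier)
  step 3: B  (read b: A→B)
  step 4: A  (read a: B→A)
  step 5: C  (read a: A→C)
  step 6: E  (read a: C→E)
  step 7: D  (read a: E→D)

The earliest repeat is at step j = 2: M is in A, which it already visited at step i = 0.

A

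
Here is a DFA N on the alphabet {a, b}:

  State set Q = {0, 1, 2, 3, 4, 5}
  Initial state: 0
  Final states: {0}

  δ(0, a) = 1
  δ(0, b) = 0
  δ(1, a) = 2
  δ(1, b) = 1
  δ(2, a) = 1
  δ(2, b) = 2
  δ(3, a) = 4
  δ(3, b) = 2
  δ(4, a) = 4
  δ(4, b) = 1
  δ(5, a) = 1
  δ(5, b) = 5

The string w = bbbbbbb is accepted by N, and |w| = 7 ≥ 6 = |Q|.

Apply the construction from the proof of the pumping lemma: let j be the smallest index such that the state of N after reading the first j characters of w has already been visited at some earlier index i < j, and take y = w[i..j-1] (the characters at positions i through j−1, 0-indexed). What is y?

Run of N on w = b b b b b b b:
  step 0: 0  (start)
  step 1: 0  (read b: 0→0)   ← first repeat (0 seen earlier)
  step 2: 0  (read b: 0→0)
  step 3: 0  (read b: 0→0)
  step 4: 0  (read b: 0→0)
  step 5: 0  (read b: 0→0)
  step 6: 0  (read b: 0→0)
  step 7: 0  (read b: 0→0)

So i = 0, j = 1, giving x = w[0:0] = ε, y = w[0:1] = b, z = w[1:7] = bbbbbb.
Check: |xy| = 1 ≤ 6 and |y| = 1 ≥ 1. Reading y takes N from 0 back to 0, so every xyⁱz is accepted.
Pumping length from the standard proof: p = 6 (the number of states). The repeated state found above gives |xy| = j ≤ 6 and |y| = j − i ≥ 1.

b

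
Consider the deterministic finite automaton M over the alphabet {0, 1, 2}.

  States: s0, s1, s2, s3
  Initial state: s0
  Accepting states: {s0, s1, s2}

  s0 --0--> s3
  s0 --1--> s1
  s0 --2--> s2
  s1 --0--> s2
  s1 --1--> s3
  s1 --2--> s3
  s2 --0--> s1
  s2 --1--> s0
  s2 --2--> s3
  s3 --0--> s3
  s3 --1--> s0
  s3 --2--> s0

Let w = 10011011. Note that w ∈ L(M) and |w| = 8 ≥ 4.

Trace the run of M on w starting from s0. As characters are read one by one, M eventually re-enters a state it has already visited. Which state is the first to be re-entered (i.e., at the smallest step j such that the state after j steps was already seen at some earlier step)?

s1

Run of M on w = 1 0 0 1 1 0 1 1:
  step 0: s0  (start)
  step 1: s1  (read 1: s0→s1)
  step 2: s2  (read 0: s1→s2)
  step 3: s1  (read 0: s2→s1)   ← first repeat (s1 seen earlier)
  step 4: s3  (read 1: s1→s3)
  step 5: s0  (read 1: s3→s0)
  step 6: s3  (read 0: s0→s3)
  step 7: s0  (read 1: s3→s0)
  step 8: s1  (read 1: s0→s1)

The earliest repeat is at step j = 3: M is in s1, which it already visited at step i = 1.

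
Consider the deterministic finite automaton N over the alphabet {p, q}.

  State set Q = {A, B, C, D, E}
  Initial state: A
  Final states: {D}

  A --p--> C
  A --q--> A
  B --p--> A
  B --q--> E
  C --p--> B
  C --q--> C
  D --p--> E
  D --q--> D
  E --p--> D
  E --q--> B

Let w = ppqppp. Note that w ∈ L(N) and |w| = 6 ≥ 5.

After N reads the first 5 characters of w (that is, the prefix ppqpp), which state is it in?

State sequence: A -p-> C -p-> B -q-> E -p-> D -p-> E

After reading 5 characters, N is in state E.
(This kind of state-tracing is the core of the pumping-lemma construction: with 5 states, pigeonhole forces a repeat within the first 5 steps.)

E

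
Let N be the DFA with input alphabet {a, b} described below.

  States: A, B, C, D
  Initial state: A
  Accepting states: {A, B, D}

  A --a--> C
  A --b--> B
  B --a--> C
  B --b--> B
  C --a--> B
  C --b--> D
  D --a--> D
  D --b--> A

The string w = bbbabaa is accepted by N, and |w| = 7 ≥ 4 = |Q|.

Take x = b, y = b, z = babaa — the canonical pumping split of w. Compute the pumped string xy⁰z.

bbabaa

xy⁰z = xz = b·babaa = bbabaa.
Reading y = b takes N from B back to B, so after x the machine is still in B, and z then leads to the accepting state D. Hence bbabaa ∈ L(N).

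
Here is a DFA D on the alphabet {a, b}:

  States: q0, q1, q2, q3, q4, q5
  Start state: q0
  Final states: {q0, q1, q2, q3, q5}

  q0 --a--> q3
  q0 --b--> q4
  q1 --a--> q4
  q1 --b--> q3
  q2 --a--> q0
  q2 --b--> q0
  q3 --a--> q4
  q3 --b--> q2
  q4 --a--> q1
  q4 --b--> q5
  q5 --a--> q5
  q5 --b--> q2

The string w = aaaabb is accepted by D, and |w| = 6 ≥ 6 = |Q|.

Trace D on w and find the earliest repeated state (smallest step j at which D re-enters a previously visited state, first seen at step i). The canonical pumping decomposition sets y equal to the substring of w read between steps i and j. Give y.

aa

State sequence: q0 -a-> q3 -a-> q4 -a-> q1 -a-> q4 -b-> q5 -b-> q2
First repeat at step 4: q4 was already visited.

So i = 2, j = 4, giving x = w[0:2] = aa, y = w[2:4] = aa, z = w[4:6] = bb.
Check: |xy| = 4 ≤ 6 and |y| = 2 ≥ 1. Reading y takes D from q4 back to q4, so every xyⁱz is accepted.
With |Q| = 6, pigeonhole forces a state repeat no later than step 6; the substring read between the first and second visits to that state can be pumped.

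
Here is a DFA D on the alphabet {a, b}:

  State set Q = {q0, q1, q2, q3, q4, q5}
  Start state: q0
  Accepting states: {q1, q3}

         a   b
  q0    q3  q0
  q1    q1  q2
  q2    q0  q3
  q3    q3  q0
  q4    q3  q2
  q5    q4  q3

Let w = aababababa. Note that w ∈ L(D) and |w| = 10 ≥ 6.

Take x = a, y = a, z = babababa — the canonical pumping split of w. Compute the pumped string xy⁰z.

xy⁰z = xz = a·babababa = ababababa.
Reading y = a takes D from q3 back to q3, so after x the machine is still in q3, and z then leads to the accepting state q3. Hence ababababa ∈ L(D).

ababababa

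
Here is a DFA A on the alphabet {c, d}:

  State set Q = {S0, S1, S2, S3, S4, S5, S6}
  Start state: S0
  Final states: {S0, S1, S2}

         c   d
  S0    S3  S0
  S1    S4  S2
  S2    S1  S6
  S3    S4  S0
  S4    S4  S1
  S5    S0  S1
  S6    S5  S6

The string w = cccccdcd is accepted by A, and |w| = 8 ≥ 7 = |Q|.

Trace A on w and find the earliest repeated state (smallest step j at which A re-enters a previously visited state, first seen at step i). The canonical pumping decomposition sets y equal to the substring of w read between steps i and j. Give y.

Run of A on w = c c c c c d c d:
  step 0: S0  (start)
  step 1: S3  (read c: S0→S3)
  step 2: S4  (read c: S3→S4)
  step 3: S4  (read c: S4→S4)   ← first repeat (S4 seen earlier)
  step 4: S4  (read c: S4→S4)
  step 5: S4  (read c: S4→S4)
  step 6: S1  (read d: S4→S1)
  step 7: S4  (read c: S1→S4)
  step 8: S1  (read d: S4→S1)

So i = 2, j = 3, giving x = w[0:2] = cc, y = w[2:3] = c, z = w[3:8] = ccdcd.
Check: |xy| = 3 ≤ 7 and |y| = 1 ≥ 1. Reading y takes A from S4 back to S4, so every xyⁱz is accepted.

c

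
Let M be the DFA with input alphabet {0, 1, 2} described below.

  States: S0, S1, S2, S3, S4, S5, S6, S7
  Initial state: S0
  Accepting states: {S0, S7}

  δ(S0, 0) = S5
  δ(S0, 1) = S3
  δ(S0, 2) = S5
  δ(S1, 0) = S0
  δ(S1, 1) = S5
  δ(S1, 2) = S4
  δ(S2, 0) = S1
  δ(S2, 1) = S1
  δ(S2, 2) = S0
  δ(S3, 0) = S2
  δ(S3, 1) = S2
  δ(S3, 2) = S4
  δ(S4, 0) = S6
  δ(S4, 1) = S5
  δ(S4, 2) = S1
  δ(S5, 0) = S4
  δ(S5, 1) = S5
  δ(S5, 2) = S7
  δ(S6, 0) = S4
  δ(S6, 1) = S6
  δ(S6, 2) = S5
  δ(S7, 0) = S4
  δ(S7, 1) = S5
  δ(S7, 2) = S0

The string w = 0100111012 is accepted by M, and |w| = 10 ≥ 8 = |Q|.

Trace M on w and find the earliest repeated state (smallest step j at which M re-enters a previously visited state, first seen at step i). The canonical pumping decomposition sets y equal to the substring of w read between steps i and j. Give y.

Run of M on w = 0 1 0 0 1 1 1 0 1 2:
  step 0: S0  (start)
  step 1: S5  (read 0: S0→S5)
  step 2: S5  (read 1: S5→S5)   ← first repeat (S5 seen earlier)
  step 3: S4  (read 0: S5→S4)
  step 4: S6  (read 0: S4→S6)
  step 5: S6  (read 1: S6→S6)
  step 6: S6  (read 1: S6→S6)
  step 7: S6  (read 1: S6→S6)
  step 8: S4  (read 0: S6→S4)
  step 9: S5  (read 1: S4→S5)
  step 10: S7  (read 2: S5→S7)

So i = 1, j = 2, giving x = w[0:1] = 0, y = w[1:2] = 1, z = w[2:10] = 00111012.
Check: |xy| = 2 ≤ 8 and |y| = 1 ≥ 1. Reading y takes M from S5 back to S5, so every xyⁱz is accepted.
The DFA has 8 states, so the proof of the pumping lemma guarantees a repeated state among the first 8+1 visited; the segment between the two visits is the pumpable y.

1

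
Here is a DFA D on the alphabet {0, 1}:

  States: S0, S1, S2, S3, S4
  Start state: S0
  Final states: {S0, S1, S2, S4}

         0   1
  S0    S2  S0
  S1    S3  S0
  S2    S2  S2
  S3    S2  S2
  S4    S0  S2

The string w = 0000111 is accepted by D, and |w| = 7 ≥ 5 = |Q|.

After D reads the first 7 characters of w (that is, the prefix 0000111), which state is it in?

S2

State sequence: S0 -0-> S2 -0-> S2 -0-> S2 -0-> S2 -1-> S2 -1-> S2 -1-> S2

After reading 7 characters, D is in state S2.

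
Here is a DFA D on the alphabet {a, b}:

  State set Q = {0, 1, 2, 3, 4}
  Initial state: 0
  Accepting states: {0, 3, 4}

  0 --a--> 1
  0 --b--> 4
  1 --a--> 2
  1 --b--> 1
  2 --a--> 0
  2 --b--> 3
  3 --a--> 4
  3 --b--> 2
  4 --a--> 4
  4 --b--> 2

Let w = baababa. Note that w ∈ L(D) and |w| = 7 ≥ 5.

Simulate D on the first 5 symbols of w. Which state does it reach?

0

State sequence: 0 -b-> 4 -a-> 4 -a-> 4 -b-> 2 -a-> 0

After reading 5 characters, D is in state 0.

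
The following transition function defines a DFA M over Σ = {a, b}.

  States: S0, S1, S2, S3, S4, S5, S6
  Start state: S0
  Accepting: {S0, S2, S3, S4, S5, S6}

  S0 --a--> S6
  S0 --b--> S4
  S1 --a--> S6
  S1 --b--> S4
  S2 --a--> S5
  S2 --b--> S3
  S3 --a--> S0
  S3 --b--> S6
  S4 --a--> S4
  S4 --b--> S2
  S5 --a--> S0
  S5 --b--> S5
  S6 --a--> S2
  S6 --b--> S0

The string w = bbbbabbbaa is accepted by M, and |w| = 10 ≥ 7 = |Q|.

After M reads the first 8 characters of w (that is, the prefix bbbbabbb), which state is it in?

S0

State sequence: S0 -b-> S4 -b-> S2 -b-> S3 -b-> S6 -a-> S2 -b-> S3 -b-> S6 -b-> S0

After reading 8 characters, M is in state S0.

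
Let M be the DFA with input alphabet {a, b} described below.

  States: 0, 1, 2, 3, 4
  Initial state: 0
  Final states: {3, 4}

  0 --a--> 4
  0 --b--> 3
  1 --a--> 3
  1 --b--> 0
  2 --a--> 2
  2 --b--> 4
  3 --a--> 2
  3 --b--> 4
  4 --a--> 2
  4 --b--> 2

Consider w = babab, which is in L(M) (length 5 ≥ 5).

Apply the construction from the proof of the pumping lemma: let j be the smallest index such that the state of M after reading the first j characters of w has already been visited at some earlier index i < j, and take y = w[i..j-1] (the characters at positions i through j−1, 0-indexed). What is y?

ba

Run of M on w = b a b a b:
  step 0: 0  (start)
  step 1: 3  (read b: 0→3)
  step 2: 2  (read a: 3→2)
  step 3: 4  (read b: 2→4)
  step 4: 2  (read a: 4→2)   ← first repeat (2 seen earlier)
  step 5: 4  (read b: 2→4)

So i = 2, j = 4, giving x = w[0:2] = ba, y = w[2:4] = ba, z = w[4:5] = b.
Check: |xy| = 4 ≤ 5 and |y| = 2 ≥ 1. Reading y takes M from 2 back to 2, so every xyⁱz is accepted.
Pumping length from the standard proof: p = 5 (the number of states). The repeated state found above gives |xy| = j ≤ 5 and |y| = j − i ≥ 1.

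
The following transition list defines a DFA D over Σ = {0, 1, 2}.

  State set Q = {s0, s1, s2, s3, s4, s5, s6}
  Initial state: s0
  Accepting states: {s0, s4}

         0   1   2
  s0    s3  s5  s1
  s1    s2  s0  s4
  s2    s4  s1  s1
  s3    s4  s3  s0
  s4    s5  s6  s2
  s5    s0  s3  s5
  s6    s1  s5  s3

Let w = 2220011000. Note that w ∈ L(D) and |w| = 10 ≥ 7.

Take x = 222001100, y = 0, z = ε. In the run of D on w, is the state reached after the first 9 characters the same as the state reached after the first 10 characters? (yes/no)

State sequence: s0 -2-> s1 -2-> s4 -2-> s2 -0-> s4 -0-> s5 -1-> s3 -1-> s3 -0-> s4 -0-> s5 -0-> s0

After x (step 9): s5. After xy (step 10): s0.
They differ (s5 ≠ s0), so y is not a cycle from the state after x; this split is not the one the pumping-lemma construction produces, and pumping y need not keep the string in L(D).

no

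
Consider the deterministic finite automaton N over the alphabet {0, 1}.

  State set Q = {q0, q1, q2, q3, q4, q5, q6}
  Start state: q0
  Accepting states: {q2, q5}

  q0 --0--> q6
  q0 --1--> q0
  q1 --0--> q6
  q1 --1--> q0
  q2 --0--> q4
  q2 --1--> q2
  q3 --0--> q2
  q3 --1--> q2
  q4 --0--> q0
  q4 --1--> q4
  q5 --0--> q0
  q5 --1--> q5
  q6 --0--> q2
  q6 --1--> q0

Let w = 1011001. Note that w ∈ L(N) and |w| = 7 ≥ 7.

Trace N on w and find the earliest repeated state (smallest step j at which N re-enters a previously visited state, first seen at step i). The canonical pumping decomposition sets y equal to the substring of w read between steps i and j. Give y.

1

State sequence: q0 -1-> q0 -0-> q6 -1-> q0 -1-> q0 -0-> q6 -0-> q2 -1-> q2
First repeat at step 1: q0 was already visited.

So i = 0, j = 1, giving x = w[0:0] = ε, y = w[0:1] = 1, z = w[1:7] = 011001.
Check: |xy| = 1 ≤ 7 and |y| = 1 ≥ 1. Reading y takes N from q0 back to q0, so every xyⁱz is accepted.
Since N has 7 states, any run of length ≥ 7 visits 7+1 states, so by pigeonhole some state repeats within the first 7 steps — that repeat gives the pumpable loop.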